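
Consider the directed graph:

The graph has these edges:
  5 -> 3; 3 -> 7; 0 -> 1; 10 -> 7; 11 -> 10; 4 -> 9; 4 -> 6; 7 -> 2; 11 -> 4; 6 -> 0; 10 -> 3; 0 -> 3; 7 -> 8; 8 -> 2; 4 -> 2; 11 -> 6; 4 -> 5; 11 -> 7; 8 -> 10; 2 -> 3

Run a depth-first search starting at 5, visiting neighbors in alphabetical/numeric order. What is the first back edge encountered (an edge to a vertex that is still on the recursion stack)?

2→3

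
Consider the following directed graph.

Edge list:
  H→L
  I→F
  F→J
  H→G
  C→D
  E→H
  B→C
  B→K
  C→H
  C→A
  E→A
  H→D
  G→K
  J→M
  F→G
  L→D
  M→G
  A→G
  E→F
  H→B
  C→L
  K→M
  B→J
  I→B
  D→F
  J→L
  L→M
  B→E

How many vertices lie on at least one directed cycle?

A vertex is on a directed cycle iff it belongs to a strongly connected component of size ≥ 2 (or has a self-loop).
The vertices on cycles are {B, C, D, E, F, G, H, J, K, L, M} — 11 in total.

11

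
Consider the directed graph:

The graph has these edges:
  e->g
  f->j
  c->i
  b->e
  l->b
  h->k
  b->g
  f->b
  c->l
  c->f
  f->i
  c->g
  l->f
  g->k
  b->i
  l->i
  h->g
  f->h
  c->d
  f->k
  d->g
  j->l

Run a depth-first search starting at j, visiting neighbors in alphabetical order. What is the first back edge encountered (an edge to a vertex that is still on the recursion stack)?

f→j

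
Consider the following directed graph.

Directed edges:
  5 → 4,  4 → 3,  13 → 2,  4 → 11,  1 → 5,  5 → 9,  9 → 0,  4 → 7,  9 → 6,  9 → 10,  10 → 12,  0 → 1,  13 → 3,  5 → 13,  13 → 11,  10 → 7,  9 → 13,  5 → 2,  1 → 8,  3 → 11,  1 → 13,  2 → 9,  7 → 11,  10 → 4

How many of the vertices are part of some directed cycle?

6

A vertex is on a directed cycle iff it belongs to a strongly connected component of size ≥ 2 (or has a self-loop).
The vertices on cycles are {0, 1, 2, 5, 9, 13} — 6 in total.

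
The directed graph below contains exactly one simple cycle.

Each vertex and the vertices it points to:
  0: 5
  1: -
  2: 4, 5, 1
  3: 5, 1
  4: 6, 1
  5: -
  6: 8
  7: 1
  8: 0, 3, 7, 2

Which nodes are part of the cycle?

2, 4, 6, 8

DFS with gray/black marking from 8:
8 gray
  0 gray
    5 gray
    5 black
  0 black
  3 gray
    3→5: 5 black — skip
    1 gray
    1 black
  3 black
  7 gray
    7→1: 1 black — skip
  7 black
  2 gray
    4 gray
      6 gray
        6→8: 8 is gray → back edge
Back edge closes the cycle 8 → 2 → 4 → 6 → 8; its vertices are {2, 4, 6, 8}.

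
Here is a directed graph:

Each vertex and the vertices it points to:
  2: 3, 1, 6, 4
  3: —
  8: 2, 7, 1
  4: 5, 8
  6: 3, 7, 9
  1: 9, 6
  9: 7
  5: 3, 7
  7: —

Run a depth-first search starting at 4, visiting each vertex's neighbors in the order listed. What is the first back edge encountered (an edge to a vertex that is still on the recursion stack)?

DFS from 4 (visiting each vertex's neighbors in the order listed); mark gray on enter, black on exit:
4 gray
  5 gray
    3 gray
    3 black
    7 gray
    7 black
  5 black
  8 gray
    2 gray
      2→3: 3 black — skip
      1 gray
        9 gray
          9→7: 7 black — skip
        9 black
        6 gray
          6→3: 3 black — skip
          6→7: 7 black — skip
          6→9: 9 black — skip
        6 black
      1 black
      2→6: 6 black — skip
      2→4: 4 is gray → back edge
First back edge: 2 → 4.

2->4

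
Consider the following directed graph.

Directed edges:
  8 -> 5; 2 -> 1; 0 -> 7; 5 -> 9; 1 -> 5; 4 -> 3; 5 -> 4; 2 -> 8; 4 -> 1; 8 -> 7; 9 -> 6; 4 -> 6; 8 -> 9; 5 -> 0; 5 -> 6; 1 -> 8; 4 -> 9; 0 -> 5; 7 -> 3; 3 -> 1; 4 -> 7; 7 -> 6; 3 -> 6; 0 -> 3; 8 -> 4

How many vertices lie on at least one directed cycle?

A vertex is on a directed cycle iff it belongs to a strongly connected component of size ≥ 2 (or has a self-loop).
The vertices on cycles are {0, 1, 3, 4, 5, 7, 8} — 7 in total.

7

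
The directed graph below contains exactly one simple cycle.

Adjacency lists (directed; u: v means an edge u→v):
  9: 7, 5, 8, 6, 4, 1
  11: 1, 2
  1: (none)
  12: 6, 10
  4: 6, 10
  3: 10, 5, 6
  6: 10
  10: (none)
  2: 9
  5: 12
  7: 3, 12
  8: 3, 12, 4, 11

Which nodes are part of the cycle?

2, 8, 9, 11

DFS with gray/black marking from 9:
9 gray
  7 gray
    3 gray
      10 gray
      10 black
      5 gray
        12 gray
          6 gray
            6→10: 10 black — skip
          6 black
          12→10: 10 black — skip
        12 black
      5 black
      3→6: 6 black — skip
    3 black
    7→12: 12 black — skip
  7 black
  9→5: 5 black — skip
  8 gray
    8→3: 3 black — skip
    8→12: 12 black — skip
    4 gray
      4→6: 6 black — skip
      4→10: 10 black — skip
    4 black
    11 gray
      1 gray
      1 black
      2 gray
        2→9: 9 is gray → back edge
Back edge closes the cycle 9 → 8 → 11 → 2 → 9; its vertices are {2, 8, 9, 11}.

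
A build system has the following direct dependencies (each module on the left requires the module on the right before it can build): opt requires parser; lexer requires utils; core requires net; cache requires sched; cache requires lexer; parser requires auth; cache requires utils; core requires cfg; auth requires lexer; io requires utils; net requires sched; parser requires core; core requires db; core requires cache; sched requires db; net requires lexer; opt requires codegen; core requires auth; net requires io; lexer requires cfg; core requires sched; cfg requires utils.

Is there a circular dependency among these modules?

No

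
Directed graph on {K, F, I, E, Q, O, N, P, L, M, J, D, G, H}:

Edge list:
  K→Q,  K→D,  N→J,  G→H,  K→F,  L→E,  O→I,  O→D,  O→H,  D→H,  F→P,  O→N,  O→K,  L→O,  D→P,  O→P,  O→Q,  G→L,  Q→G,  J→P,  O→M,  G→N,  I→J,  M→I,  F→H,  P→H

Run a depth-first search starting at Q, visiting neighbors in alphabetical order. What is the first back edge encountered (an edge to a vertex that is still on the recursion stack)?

K->Q

DFS from Q (visiting neighbors in alphabetical order); mark gray on enter, black on exit:
Q gray
  G gray
    H gray
    H black
    L gray
      E gray
      E black
      O gray
        D gray
          D→H: H black — skip
          P gray
            P→H: H black — skip
          P black
        D black
        O→H: H black — skip
        I gray
          J gray
            J→P: P black — skip
          J black
        I black
        K gray
          K→D: D black — skip
          F gray
            F→H: H black — skip
            F→P: P black — skip
          F black
          K→Q: Q is gray → back edge
First back edge: K → Q.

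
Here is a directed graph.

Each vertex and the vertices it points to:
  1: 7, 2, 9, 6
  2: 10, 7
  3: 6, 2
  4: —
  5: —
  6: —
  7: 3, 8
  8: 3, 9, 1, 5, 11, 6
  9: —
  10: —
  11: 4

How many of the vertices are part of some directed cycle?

A vertex is on a directed cycle iff it belongs to a strongly connected component of size ≥ 2 (or has a self-loop).
The vertices on cycles are {1, 2, 3, 7, 8} — 5 in total.

5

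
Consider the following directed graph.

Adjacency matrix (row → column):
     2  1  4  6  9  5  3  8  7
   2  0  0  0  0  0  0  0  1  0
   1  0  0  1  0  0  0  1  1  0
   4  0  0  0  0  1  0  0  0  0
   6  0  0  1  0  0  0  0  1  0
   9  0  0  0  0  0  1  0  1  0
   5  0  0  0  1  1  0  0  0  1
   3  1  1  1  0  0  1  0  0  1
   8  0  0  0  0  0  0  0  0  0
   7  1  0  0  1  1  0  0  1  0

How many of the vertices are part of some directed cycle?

A vertex is on a directed cycle iff it belongs to a strongly connected component of size ≥ 2 (or has a self-loop).
The vertices on cycles are {1, 3, 4, 5, 6, 7, 9} — 7 in total.

7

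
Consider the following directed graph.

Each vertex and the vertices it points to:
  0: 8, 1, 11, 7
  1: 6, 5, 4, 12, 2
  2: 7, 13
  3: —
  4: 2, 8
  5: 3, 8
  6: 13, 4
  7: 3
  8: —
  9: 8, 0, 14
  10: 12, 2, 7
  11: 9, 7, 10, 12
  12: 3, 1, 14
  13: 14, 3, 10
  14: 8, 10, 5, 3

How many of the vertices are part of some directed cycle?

11

A vertex is on a directed cycle iff it belongs to a strongly connected component of size ≥ 2 (or has a self-loop).
The vertices on cycles are {0, 1, 2, 4, 6, 9, 10, 11, 12, 13, 14} — 11 in total.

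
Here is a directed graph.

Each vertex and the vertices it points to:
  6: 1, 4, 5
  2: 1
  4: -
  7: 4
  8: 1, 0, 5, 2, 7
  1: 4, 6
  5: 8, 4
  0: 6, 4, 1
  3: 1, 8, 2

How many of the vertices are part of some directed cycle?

A vertex is on a directed cycle iff it belongs to a strongly connected component of size ≥ 2 (or has a self-loop).
The vertices on cycles are {0, 1, 2, 5, 6, 8} — 6 in total.

6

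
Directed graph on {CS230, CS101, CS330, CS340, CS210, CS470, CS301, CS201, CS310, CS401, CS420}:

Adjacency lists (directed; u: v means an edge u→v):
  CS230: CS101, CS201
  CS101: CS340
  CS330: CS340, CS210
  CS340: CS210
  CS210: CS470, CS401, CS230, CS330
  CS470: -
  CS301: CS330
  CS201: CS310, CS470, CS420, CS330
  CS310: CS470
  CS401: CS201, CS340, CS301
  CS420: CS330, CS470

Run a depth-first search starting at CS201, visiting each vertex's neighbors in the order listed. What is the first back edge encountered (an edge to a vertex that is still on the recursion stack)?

DFS from CS201 (visiting each vertex's neighbors in the order listed); mark gray on enter, black on exit:
CS201 gray
  CS310 gray
    CS470 gray
    CS470 black
  CS310 black
  CS201→CS470: CS470 black — skip
  CS420 gray
    CS330 gray
      CS340 gray
        CS210 gray
          CS210→CS470: CS470 black — skip
          CS401 gray
            CS401→CS201: CS201 is gray → back edge
First back edge: CS401 → CS201.

CS401->CS201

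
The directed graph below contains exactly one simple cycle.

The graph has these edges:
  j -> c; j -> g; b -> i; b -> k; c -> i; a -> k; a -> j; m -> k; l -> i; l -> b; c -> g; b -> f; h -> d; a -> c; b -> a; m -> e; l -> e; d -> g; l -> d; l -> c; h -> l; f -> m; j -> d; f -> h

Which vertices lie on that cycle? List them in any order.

DFS with gray/black marking from f:
f gray
  h gray
    l gray
      c gray
        g gray
        g black
        i gray
        i black
      c black
      e gray
      e black
      b gray
        a gray
          a→c: c black — skip
          j gray
            d gray
              d→g: g black — skip
            d black
            j→g: g black — skip
            j→c: c black — skip
          j black
          k gray
          k black
        a black
        b→f: f is gray → back edge
Back edge closes the cycle f → h → l → b → f; its vertices are {b, f, h, l}.

b, f, h, l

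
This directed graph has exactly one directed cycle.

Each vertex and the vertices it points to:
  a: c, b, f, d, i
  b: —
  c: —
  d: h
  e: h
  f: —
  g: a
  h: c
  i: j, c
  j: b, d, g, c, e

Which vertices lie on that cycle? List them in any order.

a, g, i, j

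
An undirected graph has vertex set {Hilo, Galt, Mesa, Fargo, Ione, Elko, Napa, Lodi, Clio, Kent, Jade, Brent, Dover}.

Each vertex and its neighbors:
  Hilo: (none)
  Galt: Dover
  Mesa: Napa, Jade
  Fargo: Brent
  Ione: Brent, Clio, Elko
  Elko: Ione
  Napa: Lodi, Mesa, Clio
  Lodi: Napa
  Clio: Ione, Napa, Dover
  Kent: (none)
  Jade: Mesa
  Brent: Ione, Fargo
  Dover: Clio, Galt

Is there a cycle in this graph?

DFS, tracking each vertex's parent; an edge to a visited non-parent vertex closes a cycle.
Start from Clio:
visit Clio (parent –)
  visit Ione (parent Clio)
    visit Brent (parent Ione)
      Brent–Ione: parent, skip
      visit Fargo (parent Brent)
        Fargo–Brent: parent, skip
    Ione–Clio: parent, skip
    visit Elko (parent Ione)
      Elko–Ione: parent, skip
  visit Napa (parent Clio)
    visit Lodi (parent Napa)
      Lodi–Napa: parent, skip
    visit Mesa (parent Napa)
      Mesa–Napa: parent, skip
      visit Jade (parent Mesa)
        Jade–Mesa: parent, skip
    Napa–Clio: parent, skip
  visit Dover (parent Clio)
    Dover–Clio: parent, skip
    visit Galt (parent Dover)
      Galt–Dover: parent, skip
visit Hilo (parent –)
visit Kent (parent –)
No non-parent visited neighbor found — the graph is a forest.

No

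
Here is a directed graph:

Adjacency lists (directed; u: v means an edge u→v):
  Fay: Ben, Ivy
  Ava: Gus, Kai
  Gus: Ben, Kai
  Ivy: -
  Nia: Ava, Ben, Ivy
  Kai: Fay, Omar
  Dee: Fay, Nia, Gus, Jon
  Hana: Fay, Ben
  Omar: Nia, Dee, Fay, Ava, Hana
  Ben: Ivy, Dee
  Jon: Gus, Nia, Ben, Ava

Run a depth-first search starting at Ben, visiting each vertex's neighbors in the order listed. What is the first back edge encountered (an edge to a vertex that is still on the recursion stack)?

Fay→Ben

DFS from Ben (visiting each vertex's neighbors in the order listed); mark gray on enter, black on exit:
Ben gray
  Ivy gray
  Ivy black
  Dee gray
    Fay gray
      Fay→Ben: Ben is gray → back edge
First back edge: Fay → Ben.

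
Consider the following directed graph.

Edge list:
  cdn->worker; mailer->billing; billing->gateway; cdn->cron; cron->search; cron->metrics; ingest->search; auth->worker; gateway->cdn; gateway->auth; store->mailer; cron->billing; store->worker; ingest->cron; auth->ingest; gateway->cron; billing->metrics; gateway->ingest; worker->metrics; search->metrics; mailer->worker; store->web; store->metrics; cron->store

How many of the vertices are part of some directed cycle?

A vertex is on a directed cycle iff it belongs to a strongly connected component of size ≥ 2 (or has a self-loop).
The vertices on cycles are {cdn, auth, cron, store, ingest, mailer, billing, gateway} — 8 in total.

8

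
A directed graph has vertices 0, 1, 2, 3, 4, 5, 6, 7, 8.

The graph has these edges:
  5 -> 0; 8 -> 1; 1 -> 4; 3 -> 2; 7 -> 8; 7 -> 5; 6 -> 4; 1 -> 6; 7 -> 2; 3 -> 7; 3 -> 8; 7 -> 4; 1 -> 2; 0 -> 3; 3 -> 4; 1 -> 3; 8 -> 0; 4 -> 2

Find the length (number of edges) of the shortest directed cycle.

3

For each vertex v, BFS finds the shortest path from v back to v.
The shortest such closed walk is 3 → 8 → 0 → 3, length 3.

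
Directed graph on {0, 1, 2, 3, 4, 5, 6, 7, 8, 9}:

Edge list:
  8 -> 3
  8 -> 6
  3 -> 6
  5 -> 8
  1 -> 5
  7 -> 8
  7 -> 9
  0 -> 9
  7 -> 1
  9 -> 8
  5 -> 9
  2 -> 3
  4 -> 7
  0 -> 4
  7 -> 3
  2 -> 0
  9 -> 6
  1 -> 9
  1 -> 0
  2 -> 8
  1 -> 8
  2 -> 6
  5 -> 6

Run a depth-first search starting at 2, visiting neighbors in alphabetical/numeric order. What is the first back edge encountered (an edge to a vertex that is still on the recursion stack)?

DFS from 2 (visiting neighbors in alphabetical/numeric order); mark gray on enter, black on exit:
2 gray
  0 gray
    4 gray
      7 gray
        1 gray
          1→0: 0 is gray → back edge
First back edge: 1 → 0.

1->0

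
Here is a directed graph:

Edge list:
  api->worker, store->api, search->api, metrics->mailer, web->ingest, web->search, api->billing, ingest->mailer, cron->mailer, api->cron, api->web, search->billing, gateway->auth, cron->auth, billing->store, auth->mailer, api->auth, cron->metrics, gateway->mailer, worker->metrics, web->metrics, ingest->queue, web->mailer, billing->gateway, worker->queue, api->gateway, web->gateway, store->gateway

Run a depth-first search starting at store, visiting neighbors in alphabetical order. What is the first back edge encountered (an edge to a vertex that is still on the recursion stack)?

billing→store

DFS from store (visiting neighbors in alphabetical order); mark gray on enter, black on exit:
store gray
  api gray
    auth gray
      mailer gray
      mailer black
    auth black
    billing gray
      gateway gray
        gateway→auth: auth black — skip
        gateway→mailer: mailer black — skip
      gateway black
      billing→store: store is gray → back edge
First back edge: billing → store.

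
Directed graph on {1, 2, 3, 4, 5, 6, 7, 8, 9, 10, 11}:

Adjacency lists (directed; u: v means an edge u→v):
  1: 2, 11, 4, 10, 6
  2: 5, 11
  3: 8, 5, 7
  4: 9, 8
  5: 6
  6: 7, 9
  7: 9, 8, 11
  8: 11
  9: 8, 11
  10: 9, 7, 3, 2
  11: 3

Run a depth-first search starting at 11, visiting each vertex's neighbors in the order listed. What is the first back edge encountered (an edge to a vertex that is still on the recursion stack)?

DFS from 11 (visiting each vertex's neighbors in the order listed); mark gray on enter, black on exit:
11 gray
  3 gray
    8 gray
      8→11: 11 is gray → back edge
First back edge: 8 → 11.

8->11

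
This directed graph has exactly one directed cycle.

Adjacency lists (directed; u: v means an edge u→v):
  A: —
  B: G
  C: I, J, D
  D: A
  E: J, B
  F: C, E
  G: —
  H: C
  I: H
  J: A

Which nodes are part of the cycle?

DFS with gray/black marking from C:
C gray
  I gray
    H gray
      H→C: C is gray → back edge
Back edge closes the cycle C → I → H → C; its vertices are {C, H, I}.

C, H, I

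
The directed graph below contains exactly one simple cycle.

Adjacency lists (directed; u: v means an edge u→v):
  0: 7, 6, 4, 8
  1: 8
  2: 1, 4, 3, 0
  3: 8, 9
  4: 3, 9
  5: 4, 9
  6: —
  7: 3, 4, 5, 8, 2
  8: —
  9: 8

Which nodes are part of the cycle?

0, 2, 7

DFS with gray/black marking from 2:
2 gray
  1 gray
    8 gray
    8 black
  1 black
  4 gray
    3 gray
      3→8: 8 black — skip
      9 gray
        9→8: 8 black — skip
      9 black
    3 black
    4→9: 9 black — skip
  4 black
  2→3: 3 black — skip
  0 gray
    7 gray
      7→3: 3 black — skip
      7→4: 4 black — skip
      5 gray
        5→4: 4 black — skip
        5→9: 9 black — skip
      5 black
      7→8: 8 black — skip
      7→2: 2 is gray → back edge
Back edge closes the cycle 2 → 0 → 7 → 2; its vertices are {0, 2, 7}.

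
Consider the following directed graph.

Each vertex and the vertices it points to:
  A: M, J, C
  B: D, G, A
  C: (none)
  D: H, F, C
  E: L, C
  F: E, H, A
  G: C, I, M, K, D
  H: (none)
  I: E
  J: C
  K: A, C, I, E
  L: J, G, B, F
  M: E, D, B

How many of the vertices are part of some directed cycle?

A vertex is on a directed cycle iff it belongs to a strongly connected component of size ≥ 2 (or has a self-loop).
The vertices on cycles are {A, B, D, E, F, G, I, K, L, M} — 10 in total.

10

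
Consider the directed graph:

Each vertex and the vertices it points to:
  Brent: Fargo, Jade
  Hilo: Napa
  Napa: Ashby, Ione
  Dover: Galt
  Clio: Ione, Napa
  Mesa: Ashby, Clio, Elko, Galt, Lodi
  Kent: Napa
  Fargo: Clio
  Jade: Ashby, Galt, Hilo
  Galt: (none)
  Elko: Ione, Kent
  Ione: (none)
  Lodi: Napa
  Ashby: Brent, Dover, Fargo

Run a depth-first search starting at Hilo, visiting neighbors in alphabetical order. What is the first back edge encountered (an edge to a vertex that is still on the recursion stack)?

Clio->Napa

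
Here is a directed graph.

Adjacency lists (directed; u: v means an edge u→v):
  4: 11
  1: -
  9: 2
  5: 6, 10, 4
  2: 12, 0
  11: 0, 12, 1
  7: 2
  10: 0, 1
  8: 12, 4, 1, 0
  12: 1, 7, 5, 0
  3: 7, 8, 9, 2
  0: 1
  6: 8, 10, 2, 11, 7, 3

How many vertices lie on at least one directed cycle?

10

A vertex is on a directed cycle iff it belongs to a strongly connected component of size ≥ 2 (or has a self-loop).
The vertices on cycles are {2, 3, 4, 5, 6, 7, 8, 9, 11, 12} — 10 in total.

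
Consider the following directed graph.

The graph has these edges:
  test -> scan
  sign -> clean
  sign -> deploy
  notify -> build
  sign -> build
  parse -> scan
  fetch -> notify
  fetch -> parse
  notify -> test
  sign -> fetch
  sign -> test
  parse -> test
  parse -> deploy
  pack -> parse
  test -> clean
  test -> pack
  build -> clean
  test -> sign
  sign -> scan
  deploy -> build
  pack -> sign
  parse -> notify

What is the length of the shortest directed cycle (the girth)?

2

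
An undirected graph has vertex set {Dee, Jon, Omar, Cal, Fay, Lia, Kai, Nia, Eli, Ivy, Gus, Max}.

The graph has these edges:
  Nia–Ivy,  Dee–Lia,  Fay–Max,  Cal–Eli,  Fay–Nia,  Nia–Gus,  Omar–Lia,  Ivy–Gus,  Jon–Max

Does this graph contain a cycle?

DFS, tracking each vertex's parent; an edge to a visited non-parent vertex closes a cycle.
Start from Fay:
visit Fay (parent –)
  visit Nia (parent Fay)
    visit Ivy (parent Nia)
      Ivy–Nia: parent, skip
      visit Gus (parent Ivy)
        Gus–Ivy: parent, skip
        Gus–Nia: Nia visited and ≠ parent → cycle
Cycle: Nia – Ivy – Gus – Nia.

Yes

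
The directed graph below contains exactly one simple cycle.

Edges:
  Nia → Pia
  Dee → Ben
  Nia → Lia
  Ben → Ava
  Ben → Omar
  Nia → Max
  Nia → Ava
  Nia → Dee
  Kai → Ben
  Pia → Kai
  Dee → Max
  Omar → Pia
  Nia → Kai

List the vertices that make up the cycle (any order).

Ben, Kai, Pia, Omar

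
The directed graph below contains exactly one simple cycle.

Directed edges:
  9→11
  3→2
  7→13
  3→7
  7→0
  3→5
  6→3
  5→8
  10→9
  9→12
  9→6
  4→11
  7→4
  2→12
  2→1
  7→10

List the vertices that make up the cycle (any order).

3, 6, 7, 9, 10

DFS with gray/black marking from 3:
3 gray
  7 gray
    0 gray
    0 black
    10 gray
      9 gray
        6 gray
          6→3: 3 is gray → back edge
Back edge closes the cycle 3 → 7 → 10 → 9 → 6 → 3; its vertices are {3, 6, 7, 9, 10}.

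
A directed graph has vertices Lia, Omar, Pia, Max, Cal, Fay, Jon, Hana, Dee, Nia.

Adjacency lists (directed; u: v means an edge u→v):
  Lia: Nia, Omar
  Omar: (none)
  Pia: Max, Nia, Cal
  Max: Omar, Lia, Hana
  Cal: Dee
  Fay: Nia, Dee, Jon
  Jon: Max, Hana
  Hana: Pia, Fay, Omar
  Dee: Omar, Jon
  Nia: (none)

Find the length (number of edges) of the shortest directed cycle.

3

For each vertex v, BFS finds the shortest path from v back to v.
The shortest such closed walk is Pia → Max → Hana → Pia, length 3.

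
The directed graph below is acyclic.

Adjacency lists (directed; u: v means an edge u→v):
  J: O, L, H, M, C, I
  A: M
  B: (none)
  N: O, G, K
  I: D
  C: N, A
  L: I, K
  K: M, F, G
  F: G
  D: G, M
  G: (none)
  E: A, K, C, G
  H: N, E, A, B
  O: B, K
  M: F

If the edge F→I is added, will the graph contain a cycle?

Yes

Adding F→I creates a cycle iff I can already reach F.
Path from I: I → D → M → F.
So I → … → F → I is a cycle.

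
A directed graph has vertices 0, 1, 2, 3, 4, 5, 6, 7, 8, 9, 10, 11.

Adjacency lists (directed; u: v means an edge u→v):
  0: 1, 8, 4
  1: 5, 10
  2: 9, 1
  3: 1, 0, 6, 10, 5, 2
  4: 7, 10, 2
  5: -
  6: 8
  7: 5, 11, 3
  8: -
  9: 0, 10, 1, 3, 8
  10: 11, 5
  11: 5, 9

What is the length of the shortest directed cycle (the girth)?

For each vertex v, BFS finds the shortest path from v back to v.
The shortest such closed walk is 3 → 2 → 9 → 3, length 3.

3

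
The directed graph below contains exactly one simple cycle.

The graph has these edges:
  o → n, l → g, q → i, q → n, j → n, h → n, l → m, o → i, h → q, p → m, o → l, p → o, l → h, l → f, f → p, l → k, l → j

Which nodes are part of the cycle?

DFS with gray/black marking from l:
l gray
  m gray
  m black
  j gray
    n gray
    n black
  j black
  f gray
    p gray
      o gray
        o→l: l is gray → back edge
Back edge closes the cycle l → f → p → o → l; its vertices are {f, l, o, p}.

f, l, o, p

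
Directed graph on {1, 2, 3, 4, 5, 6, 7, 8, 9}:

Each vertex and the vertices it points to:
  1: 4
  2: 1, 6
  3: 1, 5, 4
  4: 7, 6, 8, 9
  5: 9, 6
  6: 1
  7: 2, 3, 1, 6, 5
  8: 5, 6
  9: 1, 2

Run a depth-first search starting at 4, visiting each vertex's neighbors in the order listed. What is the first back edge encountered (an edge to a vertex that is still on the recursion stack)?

DFS from 4 (visiting each vertex's neighbors in the order listed); mark gray on enter, black on exit:
4 gray
  7 gray
    2 gray
      1 gray
        1→4: 4 is gray → back edge
First back edge: 1 → 4.

1->4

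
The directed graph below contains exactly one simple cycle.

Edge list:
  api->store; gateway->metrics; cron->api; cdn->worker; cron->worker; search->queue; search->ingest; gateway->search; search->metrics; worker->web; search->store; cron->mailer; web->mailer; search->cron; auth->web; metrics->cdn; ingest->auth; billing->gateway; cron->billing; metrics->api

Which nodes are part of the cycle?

DFS with gray/black marking from gateway:
gateway gray
  search gray
    store gray
    store black
    cron gray
      billing gray
        billing→gateway: gateway is gray → back edge
Back edge closes the cycle gateway → search → cron → billing → gateway; its vertices are {cron, search, billing, gateway}.

cron, search, billing, gateway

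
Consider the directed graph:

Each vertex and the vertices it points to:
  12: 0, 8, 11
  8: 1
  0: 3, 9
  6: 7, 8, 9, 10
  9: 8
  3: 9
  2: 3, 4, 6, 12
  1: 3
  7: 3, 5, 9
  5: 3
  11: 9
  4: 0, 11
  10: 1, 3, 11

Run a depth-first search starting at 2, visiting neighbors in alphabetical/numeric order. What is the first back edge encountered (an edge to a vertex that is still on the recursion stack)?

DFS from 2 (visiting neighbors in alphabetical/numeric order); mark gray on enter, black on exit:
2 gray
  3 gray
    9 gray
      8 gray
        1 gray
          1→3: 3 is gray → back edge
First back edge: 1 → 3.

1→3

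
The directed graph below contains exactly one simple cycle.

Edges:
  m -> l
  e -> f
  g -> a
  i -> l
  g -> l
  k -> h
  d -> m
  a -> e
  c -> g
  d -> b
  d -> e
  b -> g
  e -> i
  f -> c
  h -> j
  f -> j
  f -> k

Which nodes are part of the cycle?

DFS with gray/black marking from e:
e gray
  i gray
    l gray
    l black
  i black
  f gray
    c gray
      g gray
        g→l: l black — skip
        a gray
          a→e: e is gray → back edge
Back edge closes the cycle e → f → c → g → a → e; its vertices are {a, c, e, f, g}.

a, c, e, f, g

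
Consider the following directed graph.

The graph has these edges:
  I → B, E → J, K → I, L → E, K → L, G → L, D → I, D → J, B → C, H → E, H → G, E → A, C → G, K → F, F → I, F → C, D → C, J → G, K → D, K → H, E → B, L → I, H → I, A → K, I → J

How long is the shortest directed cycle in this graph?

For each vertex v, BFS finds the shortest path from v back to v.
The shortest such closed walk is K → L → E → A → K, length 4.

4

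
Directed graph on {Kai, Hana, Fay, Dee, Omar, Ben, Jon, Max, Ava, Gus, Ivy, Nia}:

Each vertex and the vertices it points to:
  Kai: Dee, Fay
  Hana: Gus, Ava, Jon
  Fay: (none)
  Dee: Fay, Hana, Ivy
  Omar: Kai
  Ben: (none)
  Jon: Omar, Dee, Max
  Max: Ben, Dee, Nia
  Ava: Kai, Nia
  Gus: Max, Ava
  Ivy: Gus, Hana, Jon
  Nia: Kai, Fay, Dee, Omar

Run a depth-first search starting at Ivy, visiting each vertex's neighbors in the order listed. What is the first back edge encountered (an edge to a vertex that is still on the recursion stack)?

Hana→Gus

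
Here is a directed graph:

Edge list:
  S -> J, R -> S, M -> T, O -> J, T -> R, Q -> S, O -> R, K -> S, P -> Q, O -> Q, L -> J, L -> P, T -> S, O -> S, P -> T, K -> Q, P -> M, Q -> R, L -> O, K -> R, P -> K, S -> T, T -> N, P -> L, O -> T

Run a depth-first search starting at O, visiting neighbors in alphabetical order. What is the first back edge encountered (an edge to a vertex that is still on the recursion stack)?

T->R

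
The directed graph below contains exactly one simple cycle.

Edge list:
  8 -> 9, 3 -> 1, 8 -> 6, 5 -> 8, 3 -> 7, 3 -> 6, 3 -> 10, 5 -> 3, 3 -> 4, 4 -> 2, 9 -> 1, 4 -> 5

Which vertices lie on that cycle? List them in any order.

3, 4, 5

DFS with gray/black marking from 5:
5 gray
  3 gray
    7 gray
    7 black
    10 gray
    10 black
    6 gray
    6 black
    1 gray
    1 black
    4 gray
      4→5: 5 is gray → back edge
Back edge closes the cycle 5 → 3 → 4 → 5; its vertices are {3, 4, 5}.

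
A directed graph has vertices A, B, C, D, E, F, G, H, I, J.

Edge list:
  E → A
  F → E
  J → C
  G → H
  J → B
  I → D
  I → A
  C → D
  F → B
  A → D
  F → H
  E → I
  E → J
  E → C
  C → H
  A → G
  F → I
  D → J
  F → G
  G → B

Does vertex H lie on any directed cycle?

No

H lies on a cycle iff there is a path from H back to itself.
Exploring from H, it never reaches itself; equivalently, its strongly connected component is a singleton.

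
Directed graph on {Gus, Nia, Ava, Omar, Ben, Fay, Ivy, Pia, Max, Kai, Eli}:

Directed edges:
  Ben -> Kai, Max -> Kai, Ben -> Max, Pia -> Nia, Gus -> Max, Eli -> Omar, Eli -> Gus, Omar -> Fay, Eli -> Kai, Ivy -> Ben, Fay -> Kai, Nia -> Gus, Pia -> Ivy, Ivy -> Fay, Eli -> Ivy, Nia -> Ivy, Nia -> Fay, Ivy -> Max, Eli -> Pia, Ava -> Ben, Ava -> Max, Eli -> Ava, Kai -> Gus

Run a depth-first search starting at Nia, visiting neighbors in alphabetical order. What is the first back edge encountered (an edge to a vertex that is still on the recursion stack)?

Max→Kai

DFS from Nia (visiting neighbors in alphabetical order); mark gray on enter, black on exit:
Nia gray
  Fay gray
    Kai gray
      Gus gray
        Max gray
          Max→Kai: Kai is gray → back edge
First back edge: Max → Kai.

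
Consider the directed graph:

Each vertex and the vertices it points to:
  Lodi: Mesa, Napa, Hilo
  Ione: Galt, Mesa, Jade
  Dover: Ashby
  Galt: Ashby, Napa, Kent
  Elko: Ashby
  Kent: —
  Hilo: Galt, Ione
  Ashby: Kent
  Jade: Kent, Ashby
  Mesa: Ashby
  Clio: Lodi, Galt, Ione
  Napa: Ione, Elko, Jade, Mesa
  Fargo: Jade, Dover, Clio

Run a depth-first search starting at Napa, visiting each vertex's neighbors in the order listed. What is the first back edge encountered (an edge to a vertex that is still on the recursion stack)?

Galt->Napa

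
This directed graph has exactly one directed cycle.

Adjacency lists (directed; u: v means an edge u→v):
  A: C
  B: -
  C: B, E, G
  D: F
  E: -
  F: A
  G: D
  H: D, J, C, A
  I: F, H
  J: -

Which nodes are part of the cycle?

DFS with gray/black marking from C:
C gray
  B gray
  B black
  E gray
  E black
  G gray
    D gray
      F gray
        A gray
          A→C: C is gray → back edge
Back edge closes the cycle C → G → D → F → A → C; its vertices are {A, C, D, F, G}.

A, C, D, F, G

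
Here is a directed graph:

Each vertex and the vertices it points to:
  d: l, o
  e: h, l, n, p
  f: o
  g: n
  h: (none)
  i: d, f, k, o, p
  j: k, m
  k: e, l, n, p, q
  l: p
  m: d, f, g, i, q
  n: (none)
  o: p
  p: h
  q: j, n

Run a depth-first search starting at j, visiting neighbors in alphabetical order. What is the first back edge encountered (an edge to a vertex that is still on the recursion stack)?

q->j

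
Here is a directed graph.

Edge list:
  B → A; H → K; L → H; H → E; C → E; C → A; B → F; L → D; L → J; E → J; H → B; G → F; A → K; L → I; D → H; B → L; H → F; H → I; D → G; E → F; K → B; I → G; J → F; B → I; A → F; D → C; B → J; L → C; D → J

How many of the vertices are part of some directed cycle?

7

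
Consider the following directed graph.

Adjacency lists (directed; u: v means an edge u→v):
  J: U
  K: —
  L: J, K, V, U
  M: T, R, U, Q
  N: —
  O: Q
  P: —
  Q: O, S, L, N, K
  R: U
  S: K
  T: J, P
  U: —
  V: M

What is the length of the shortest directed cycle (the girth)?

2

For each vertex v, BFS finds the shortest path from v back to v.
The shortest such closed walk is Q → O → Q, length 2.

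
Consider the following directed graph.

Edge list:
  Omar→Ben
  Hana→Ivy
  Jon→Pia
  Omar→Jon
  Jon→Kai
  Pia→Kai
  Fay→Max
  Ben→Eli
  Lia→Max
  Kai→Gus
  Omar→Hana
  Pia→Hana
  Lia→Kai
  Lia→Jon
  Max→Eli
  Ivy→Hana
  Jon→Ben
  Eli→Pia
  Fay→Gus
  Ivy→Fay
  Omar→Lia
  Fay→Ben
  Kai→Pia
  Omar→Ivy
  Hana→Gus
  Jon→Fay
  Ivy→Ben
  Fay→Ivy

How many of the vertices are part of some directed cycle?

A vertex is on a directed cycle iff it belongs to a strongly connected component of size ≥ 2 (or has a self-loop).
The vertices on cycles are {Ben, Eli, Fay, Ivy, Kai, Max, Pia, Hana} — 8 in total.

8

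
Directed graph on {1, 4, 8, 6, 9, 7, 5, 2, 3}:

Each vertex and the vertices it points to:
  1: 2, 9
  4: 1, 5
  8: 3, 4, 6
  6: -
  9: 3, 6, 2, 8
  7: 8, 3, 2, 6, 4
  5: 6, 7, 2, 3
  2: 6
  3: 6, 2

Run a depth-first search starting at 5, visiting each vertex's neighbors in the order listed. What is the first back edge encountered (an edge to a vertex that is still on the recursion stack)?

9->8

DFS from 5 (visiting each vertex's neighbors in the order listed); mark gray on enter, black on exit:
5 gray
  6 gray
  6 black
  7 gray
    8 gray
      3 gray
        3→6: 6 black — skip
        2 gray
          2→6: 6 black — skip
        2 black
      3 black
      4 gray
        1 gray
          1→2: 2 black — skip
          9 gray
            9→3: 3 black — skip
            9→6: 6 black — skip
            9→2: 2 black — skip
            9→8: 8 is gray → back edge
First back edge: 9 → 8.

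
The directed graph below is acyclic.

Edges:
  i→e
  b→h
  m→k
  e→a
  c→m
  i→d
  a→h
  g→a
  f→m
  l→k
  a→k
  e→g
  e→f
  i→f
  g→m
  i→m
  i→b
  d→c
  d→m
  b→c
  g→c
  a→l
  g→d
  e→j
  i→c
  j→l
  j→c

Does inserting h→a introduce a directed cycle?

Adding h→a creates a cycle iff a can already reach h.
Path from a: a → h.
So a → … → h → a is a cycle.

Yes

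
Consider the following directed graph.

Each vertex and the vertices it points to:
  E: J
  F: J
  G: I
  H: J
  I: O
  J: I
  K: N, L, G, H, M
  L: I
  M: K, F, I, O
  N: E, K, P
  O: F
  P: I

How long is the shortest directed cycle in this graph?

2

For each vertex v, BFS finds the shortest path from v back to v.
The shortest such closed walk is K → N → K, length 2.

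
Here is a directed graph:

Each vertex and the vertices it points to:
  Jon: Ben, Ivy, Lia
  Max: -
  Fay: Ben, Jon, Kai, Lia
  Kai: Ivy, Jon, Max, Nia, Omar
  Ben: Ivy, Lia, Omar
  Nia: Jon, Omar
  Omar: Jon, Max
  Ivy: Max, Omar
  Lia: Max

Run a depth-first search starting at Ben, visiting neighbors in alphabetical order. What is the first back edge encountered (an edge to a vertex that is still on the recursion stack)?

DFS from Ben (visiting neighbors in alphabetical order); mark gray on enter, black on exit:
Ben gray
  Ivy gray
    Max gray
    Max black
    Omar gray
      Jon gray
        Jon→Ben: Ben is gray → back edge
First back edge: Jon → Ben.

Jon->Ben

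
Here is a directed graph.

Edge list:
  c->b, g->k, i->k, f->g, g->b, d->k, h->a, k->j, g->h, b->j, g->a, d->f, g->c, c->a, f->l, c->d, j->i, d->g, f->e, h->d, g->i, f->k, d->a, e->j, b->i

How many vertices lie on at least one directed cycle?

8

A vertex is on a directed cycle iff it belongs to a strongly connected component of size ≥ 2 (or has a self-loop).
The vertices on cycles are {c, d, f, g, h, i, j, k} — 8 in total.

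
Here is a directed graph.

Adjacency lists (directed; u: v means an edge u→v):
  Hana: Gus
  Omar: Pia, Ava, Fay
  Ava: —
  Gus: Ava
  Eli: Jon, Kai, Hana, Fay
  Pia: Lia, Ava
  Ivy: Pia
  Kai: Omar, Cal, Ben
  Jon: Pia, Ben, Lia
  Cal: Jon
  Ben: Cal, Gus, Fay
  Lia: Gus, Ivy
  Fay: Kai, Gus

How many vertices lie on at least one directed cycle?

9

A vertex is on a directed cycle iff it belongs to a strongly connected component of size ≥ 2 (or has a self-loop).
The vertices on cycles are {Ben, Cal, Fay, Ivy, Jon, Kai, Lia, Pia, Omar} — 9 in total.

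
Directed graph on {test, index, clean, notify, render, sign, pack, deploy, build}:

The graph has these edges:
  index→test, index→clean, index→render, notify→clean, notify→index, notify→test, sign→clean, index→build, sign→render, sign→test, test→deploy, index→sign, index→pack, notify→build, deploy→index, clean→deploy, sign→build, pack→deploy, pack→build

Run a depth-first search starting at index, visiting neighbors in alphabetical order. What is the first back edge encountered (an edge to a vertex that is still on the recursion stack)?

DFS from index (visiting neighbors in alphabetical order); mark gray on enter, black on exit:
index gray
  build gray
  build black
  clean gray
    deploy gray
      deploy→index: index is gray → back edge
First back edge: deploy → index.

deploy→index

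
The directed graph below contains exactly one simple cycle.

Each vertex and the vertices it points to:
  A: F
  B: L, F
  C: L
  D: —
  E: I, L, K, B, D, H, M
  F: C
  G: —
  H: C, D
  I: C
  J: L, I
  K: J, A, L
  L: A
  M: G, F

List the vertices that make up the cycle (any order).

DFS with gray/black marking from A:
A gray
  F gray
    C gray
      L gray
        L→A: A is gray → back edge
Back edge closes the cycle A → F → C → L → A; its vertices are {A, C, F, L}.

A, C, F, L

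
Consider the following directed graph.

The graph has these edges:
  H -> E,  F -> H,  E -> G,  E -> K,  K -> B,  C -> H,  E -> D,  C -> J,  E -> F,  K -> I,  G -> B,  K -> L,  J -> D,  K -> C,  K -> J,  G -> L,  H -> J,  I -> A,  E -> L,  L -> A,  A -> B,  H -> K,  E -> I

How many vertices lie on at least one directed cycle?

A vertex is on a directed cycle iff it belongs to a strongly connected component of size ≥ 2 (or has a self-loop).
The vertices on cycles are {C, E, F, H, K} — 5 in total.

5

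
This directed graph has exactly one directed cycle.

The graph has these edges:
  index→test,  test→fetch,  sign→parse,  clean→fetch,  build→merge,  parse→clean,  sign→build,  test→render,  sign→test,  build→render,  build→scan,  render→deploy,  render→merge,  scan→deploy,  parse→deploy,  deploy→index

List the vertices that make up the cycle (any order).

DFS with gray/black marking from test:
test gray
  fetch gray
  fetch black
  render gray
    deploy gray
      index gray
        index→test: test is gray → back edge
Back edge closes the cycle test → render → deploy → index → test; its vertices are {test, index, deploy, render}.

test, index, deploy, render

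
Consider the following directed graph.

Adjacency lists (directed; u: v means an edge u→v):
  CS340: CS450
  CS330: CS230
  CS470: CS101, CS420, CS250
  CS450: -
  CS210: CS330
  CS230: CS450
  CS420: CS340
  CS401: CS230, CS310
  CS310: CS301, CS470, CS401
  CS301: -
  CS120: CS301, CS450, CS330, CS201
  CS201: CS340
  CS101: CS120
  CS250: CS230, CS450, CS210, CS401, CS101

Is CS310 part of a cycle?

Yes

CS310 is on a cycle iff CS310 can reach itself via ≥1 edge.
CS310 → CS401 → CS310 — yes.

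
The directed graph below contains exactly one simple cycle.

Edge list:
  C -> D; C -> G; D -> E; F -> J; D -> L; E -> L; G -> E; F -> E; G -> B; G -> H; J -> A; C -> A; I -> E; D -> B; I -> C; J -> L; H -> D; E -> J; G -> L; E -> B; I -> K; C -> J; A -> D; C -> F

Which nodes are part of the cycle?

A, D, E, J

DFS with gray/black marking from A:
A gray
  D gray
    B gray
    B black
    E gray
      L gray
      L black
      J gray
        J→A: A is gray → back edge
Back edge closes the cycle A → D → E → J → A; its vertices are {A, D, E, J}.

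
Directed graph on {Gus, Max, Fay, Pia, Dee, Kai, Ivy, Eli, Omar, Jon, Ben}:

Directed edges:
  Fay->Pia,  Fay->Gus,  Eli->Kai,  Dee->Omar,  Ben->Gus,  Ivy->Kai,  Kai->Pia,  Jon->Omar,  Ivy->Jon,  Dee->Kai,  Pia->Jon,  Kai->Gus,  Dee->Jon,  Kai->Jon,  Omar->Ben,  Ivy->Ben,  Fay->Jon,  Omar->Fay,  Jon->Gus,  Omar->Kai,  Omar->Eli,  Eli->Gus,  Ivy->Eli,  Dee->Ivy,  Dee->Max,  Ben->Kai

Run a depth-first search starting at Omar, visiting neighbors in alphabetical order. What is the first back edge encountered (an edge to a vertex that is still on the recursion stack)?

Jon→Omar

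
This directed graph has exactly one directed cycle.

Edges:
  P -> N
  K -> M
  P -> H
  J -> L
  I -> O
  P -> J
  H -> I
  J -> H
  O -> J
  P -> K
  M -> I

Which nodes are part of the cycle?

H, I, J, O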